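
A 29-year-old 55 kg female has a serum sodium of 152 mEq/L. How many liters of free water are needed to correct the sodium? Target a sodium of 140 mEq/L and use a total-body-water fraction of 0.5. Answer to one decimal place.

TBW = 0.5 · 55 = 27.5 L
Free water deficit = TBW · (Na/140 − 1)
= 27.5 · (152/140 − 1)
= 27.5 · 0.0857
= 2.36 L

2.4 L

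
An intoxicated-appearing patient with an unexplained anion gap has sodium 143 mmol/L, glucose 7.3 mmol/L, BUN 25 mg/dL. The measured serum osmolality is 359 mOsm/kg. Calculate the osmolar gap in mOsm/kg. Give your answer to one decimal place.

56.8 mOsm/kg

Calculated osmolality = 2·Na + glucose + BUN/2.8
= 2·143 + 7.3 + 25/2.8
= 286 + 7.30 + 8.93
= 302.23 mOsm/kg ≈ 302.2 mOsm/kg
Osmolar gap = measured − calculated = 359 − 302.2 = 56.8 mOsm/kg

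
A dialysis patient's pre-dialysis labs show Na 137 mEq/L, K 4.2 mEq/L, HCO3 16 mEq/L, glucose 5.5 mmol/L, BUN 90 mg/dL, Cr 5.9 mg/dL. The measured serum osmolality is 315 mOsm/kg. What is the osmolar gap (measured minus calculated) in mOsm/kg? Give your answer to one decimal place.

3.4 mOsm/kg

Calculated osmolality = 2·Na + glucose + BUN/2.8
= 2·137 + 5.5 + 90/2.8
= 274 + 5.50 + 32.14
= 311.64 mOsm/kg ≈ 311.6 mOsm/kg
Osmolar gap = measured − calculated = 315 − 311.6 = 3.4 mOsm/kg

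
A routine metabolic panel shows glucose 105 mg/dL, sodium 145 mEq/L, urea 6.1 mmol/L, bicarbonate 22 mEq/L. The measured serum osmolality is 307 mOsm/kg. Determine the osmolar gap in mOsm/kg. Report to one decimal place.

5.1 mOsm/kg

Calculated osmolality = 2·Na + glucose/18 + urea
= 2·145 + 105/18 + 6.1
= 290 + 5.83 + 6.10
= 301.93 mOsm/kg ≈ 301.9 mOsm/kg
Osmolar gap = measured − calculated = 307 − 301.9 = 5.1 mOsm/kg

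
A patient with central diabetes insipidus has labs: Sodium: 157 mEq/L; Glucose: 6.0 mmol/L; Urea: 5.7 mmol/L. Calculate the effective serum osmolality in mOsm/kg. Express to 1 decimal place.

Effective osmolality excludes urea (freely permeant across cell membranes):
2·Na + glucose
= 2·157 + 6
= 314 + 6
= 320 mOsm/kg

320.0 mOsm/kg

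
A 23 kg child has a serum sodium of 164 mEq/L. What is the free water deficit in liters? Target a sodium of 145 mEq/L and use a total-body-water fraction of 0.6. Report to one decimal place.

TBW = 0.6 · 23 = 13.8 L
Free water deficit = TBW · (Na/145 − 1)
= 13.8 · (164/145 − 1)
= 13.8 · 0.131
= 1.81 L

1.8 L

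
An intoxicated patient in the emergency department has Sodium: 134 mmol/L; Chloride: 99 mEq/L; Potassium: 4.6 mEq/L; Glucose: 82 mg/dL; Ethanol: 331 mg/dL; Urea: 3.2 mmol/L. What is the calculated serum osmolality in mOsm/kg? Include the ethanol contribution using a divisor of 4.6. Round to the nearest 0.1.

Calculated osmolality = 2·Na + glucose/18 + urea + ethanol/4.6
= 2·134 + 82/18 + 3.2 + 331/4.6
= 268 + 4.56 + 3.20 + 71.96
= 347.72 mOsm/kg

347.7 mOsm/kg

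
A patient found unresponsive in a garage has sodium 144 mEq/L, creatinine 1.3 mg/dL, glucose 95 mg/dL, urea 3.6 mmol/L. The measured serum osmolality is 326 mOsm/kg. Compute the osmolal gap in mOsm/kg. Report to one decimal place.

29.1 mOsm/kg

Calculated osmolality = 2·Na + glucose/18 + urea
= 2·144 + 95/18 + 3.6
= 288 + 5.28 + 3.60
= 296.88 mOsm/kg ≈ 296.9 mOsm/kg
Osmolar gap = measured − calculated = 326 − 296.9 = 29.1 mOsm/kg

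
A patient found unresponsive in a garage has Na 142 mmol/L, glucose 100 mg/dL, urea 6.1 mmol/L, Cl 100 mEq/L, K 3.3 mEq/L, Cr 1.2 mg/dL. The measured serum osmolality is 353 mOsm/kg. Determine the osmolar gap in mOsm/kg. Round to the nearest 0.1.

Calculated osmolality = 2·Na + glucose/18 + urea
= 2·142 + 100/18 + 6.1
= 284 + 5.56 + 6.10
= 295.66 mOsm/kg ≈ 295.7 mOsm/kg
Osmolar gap = measured − calculated = 353 − 295.7 = 57.3 mOsm/kg

57.3 mOsm/kg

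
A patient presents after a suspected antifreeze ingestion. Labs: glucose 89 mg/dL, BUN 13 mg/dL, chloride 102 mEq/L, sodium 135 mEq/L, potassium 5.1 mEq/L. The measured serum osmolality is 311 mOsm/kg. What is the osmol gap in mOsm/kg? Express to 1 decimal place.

31.4 mOsm/kg

Calculated osmolality = 2·Na + glucose/18 + BUN/2.8
= 2·135 + 89/18 + 13/2.8
= 270 + 4.94 + 4.64
= 279.58 mOsm/kg ≈ 279.6 mOsm/kg
Osmolar gap = measured − calculated = 311 − 279.6 = 31.4 mOsm/kg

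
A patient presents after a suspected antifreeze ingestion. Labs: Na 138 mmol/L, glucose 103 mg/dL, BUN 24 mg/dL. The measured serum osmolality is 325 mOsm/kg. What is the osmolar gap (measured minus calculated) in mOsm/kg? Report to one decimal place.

Calculated osmolality = 2·Na + glucose/18 + BUN/2.8
= 2·138 + 103/18 + 24/2.8
= 276 + 5.72 + 8.57
= 290.29 mOsm/kg ≈ 290.3 mOsm/kg
Osmolar gap = measured − calculated = 325 − 290.3 = 34.7 mOsm/kg

34.7 mOsm/kg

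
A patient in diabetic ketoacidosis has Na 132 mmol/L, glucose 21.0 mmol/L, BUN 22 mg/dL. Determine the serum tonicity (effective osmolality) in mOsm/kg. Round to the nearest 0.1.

285.0 mOsm/kg

Effective osmolality excludes urea (freely permeant across cell membranes):
2·Na + glucose
= 2·132 + 21
= 264 + 21
= 285 mOsm/kg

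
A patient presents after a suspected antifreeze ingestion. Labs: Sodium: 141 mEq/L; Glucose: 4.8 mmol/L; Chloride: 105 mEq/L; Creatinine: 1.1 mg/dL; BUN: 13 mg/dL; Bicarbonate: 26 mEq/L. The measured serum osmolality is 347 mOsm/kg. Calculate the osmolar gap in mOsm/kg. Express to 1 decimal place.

55.6 mOsm/kg

Calculated osmolality = 2·Na + glucose + BUN/2.8
= 2·141 + 4.8 + 13/2.8
= 282 + 4.80 + 4.64
= 291.44 mOsm/kg ≈ 291.4 mOsm/kg
Osmolar gap = measured − calculated = 347 − 291.4 = 55.6 mOsm/kg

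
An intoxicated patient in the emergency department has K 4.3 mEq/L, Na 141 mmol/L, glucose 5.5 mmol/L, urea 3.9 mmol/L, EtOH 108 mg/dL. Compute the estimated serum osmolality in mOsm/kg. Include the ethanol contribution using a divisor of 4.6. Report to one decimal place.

Calculated osmolality = 2·Na + glucose + urea + ethanol/4.6
= 2·141 + 5.5 + 3.9 + 108/4.6
= 282 + 5.50 + 3.90 + 23.48
= 314.88 mOsm/kg

314.9 mOsm/kg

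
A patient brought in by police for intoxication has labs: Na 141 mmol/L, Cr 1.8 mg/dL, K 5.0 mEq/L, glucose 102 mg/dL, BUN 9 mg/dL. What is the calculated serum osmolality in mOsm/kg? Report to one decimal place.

290.9 mOsm/kg

Calculated osmolality = 2·Na + glucose/18 + BUN/2.8
= 2·141 + 102/18 + 9/2.8
= 282 + 5.67 + 3.21
= 290.88 mOsm/kg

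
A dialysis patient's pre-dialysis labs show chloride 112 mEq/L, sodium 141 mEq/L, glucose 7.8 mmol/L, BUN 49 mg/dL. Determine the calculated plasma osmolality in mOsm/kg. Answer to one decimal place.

Calculated osmolality = 2·Na + glucose + BUN/2.8
= 2·141 + 7.8 + 49/2.8
= 282 + 7.80 + 17.50
= 307.3 mOsm/kg

307.3 mOsm/kg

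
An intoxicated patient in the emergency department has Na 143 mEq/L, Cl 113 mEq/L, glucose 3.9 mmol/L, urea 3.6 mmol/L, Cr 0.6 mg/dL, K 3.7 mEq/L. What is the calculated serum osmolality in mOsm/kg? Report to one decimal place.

Calculated osmolality = 2·Na + glucose + urea
= 2·143 + 3.9 + 3.6
= 286 + 3.90 + 3.60
= 293.5 mOsm/kg

293.5 mOsm/kg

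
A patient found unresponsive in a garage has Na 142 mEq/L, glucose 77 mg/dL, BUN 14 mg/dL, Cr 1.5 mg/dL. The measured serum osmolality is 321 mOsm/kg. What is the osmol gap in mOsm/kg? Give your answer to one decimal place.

Calculated osmolality = 2·Na + glucose/18 + BUN/2.8
= 2·142 + 77/18 + 14/2.8
= 284 + 4.28 + 5
= 293.28 mOsm/kg ≈ 293.3 mOsm/kg
Osmolar gap = measured − calculated = 321 − 293.3 = 27.7 mOsm/kg

27.7 mOsm/kg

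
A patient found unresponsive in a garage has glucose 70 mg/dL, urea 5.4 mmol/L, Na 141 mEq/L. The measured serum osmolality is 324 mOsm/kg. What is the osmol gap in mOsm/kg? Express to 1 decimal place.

32.7 mOsm/kg

Calculated osmolality = 2·Na + glucose/18 + urea
= 2·141 + 70/18 + 5.4
= 282 + 3.89 + 5.40
= 291.29 mOsm/kg ≈ 291.3 mOsm/kg
Osmolar gap = measured − calculated = 324 − 291.3 = 32.7 mOsm/kg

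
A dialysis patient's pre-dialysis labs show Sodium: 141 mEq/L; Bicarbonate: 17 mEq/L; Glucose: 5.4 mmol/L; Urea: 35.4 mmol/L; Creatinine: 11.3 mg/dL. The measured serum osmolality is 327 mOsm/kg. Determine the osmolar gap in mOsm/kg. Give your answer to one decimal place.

4.2 mOsm/kg

Calculated osmolality = 2·Na + glucose + urea
= 2·141 + 5.4 + 35.4
= 282 + 5.40 + 35.40
= 322.8 mOsm/kg ≈ 322.8 mOsm/kg
Osmolar gap = measured − calculated = 327 − 322.8 = 4.2 mOsm/kg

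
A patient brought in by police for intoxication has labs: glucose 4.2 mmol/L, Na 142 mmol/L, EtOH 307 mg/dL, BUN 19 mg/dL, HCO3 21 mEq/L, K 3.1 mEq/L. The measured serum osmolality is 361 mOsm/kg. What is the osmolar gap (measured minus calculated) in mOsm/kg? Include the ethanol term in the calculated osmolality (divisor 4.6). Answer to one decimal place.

-0.7 mOsm/kg

Calculated osmolality = 2·Na + glucose + BUN/2.8 + ethanol/4.6
= 2·142 + 4.2 + 19/2.8 + 307/4.6
= 284 + 4.20 + 6.79 + 66.74
= 361.73 mOsm/kg ≈ 361.7 mOsm/kg
Osmolar gap = measured − calculated = 361 − 361.7 = -0.7 mOsm/kg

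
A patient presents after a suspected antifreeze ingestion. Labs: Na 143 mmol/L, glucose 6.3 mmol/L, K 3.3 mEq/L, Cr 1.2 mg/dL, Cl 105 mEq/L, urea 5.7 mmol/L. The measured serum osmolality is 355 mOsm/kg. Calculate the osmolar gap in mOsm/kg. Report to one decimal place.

57.0 mOsm/kg

Calculated osmolality = 2·Na + glucose + urea
= 2·143 + 6.3 + 5.7
= 286 + 6.30 + 5.70
= 298 mOsm/kg ≈ 298.0 mOsm/kg
Osmolar gap = measured − calculated = 355 − 298.0 = 57.0 mOsm/kg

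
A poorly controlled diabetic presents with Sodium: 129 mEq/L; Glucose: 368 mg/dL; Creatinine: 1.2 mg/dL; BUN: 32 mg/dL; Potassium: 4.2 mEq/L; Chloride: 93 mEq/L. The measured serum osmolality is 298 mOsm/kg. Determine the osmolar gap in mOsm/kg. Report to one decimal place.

Calculated osmolality = 2·Na + glucose/18 + BUN/2.8
= 2·129 + 368/18 + 32/2.8
= 258 + 20.44 + 11.43
= 289.87 mOsm/kg ≈ 289.9 mOsm/kg
Osmolar gap = measured − calculated = 298 − 289.9 = 8.1 mOsm/kg

8.1 mOsm/kg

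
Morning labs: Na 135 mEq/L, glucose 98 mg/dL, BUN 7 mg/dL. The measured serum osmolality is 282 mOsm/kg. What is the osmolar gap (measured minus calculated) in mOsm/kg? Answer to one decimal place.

4.1 mOsm/kg

Calculated osmolality = 2·Na + glucose/18 + BUN/2.8
= 2·135 + 98/18 + 7/2.8
= 270 + 5.44 + 2.50
= 277.94 mOsm/kg ≈ 277.9 mOsm/kg
Osmolar gap = measured − calculated = 282 − 277.9 = 4.1 mOsm/kg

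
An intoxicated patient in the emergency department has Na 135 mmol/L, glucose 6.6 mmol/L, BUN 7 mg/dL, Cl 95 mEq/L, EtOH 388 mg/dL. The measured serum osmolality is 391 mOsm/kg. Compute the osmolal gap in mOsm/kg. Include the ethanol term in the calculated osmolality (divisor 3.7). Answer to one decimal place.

7.0 mOsm/kg

Calculated osmolality = 2·Na + glucose + BUN/2.8 + ethanol/3.7
= 2·135 + 6.6 + 7/2.8 + 388/3.7
= 270 + 6.60 + 2.50 + 104.86
= 383.96 mOsm/kg ≈ 384.0 mOsm/kg
Osmolar gap = measured − calculated = 391 − 384.0 = 7.0 mOsm/kg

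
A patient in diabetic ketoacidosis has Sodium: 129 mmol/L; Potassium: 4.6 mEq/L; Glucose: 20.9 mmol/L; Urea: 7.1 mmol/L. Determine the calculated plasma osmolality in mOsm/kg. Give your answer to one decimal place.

Calculated osmolality = 2·Na + glucose + urea
= 2·129 + 20.9 + 7.1
= 258 + 20.90 + 7.10
= 286 mOsm/kg

286.0 mOsm/kg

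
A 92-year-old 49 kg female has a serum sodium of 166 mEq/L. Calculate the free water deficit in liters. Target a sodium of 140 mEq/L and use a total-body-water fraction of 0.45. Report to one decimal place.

4.1 L

TBW = 0.45 · 49 = 22.05 L
Free water deficit = TBW · (Na/140 − 1)
= 22.05 · (166/140 − 1)
= 22.05 · 0.1857
= 4.09 L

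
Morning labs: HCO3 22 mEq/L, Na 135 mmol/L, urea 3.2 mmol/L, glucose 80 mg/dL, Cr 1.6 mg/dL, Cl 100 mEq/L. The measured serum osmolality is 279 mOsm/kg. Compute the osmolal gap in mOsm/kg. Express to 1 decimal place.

1.4 mOsm/kg

Calculated osmolality = 2·Na + glucose/18 + urea
= 2·135 + 80/18 + 3.2
= 270 + 4.44 + 3.20
= 277.64 mOsm/kg ≈ 277.6 mOsm/kg
Osmolar gap = measured − calculated = 279 − 277.6 = 1.4 mOsm/kg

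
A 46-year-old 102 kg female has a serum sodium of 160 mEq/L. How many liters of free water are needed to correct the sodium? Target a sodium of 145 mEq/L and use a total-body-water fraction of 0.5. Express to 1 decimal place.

TBW = 0.5 · 102 = 51 L
Free water deficit = TBW · (Na/145 − 1)
= 51 · (160/145 − 1)
= 51 · 0.1034
= 5.27 L

5.3 L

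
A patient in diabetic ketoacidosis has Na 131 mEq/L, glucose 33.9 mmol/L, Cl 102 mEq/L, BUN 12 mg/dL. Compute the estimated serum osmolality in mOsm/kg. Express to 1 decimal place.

Calculated osmolality = 2·Na + glucose + BUN/2.8
= 2·131 + 33.9 + 12/2.8
= 262 + 33.90 + 4.29
= 300.19 mOsm/kg

300.2 mOsm/kg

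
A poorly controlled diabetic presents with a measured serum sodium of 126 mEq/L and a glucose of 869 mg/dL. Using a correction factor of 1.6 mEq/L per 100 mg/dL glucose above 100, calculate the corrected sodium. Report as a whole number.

Corrected Na = measured Na + 1.6 · (glucose − 100)/100
= 126 + 1.6 · (869 − 100)/100
= 126 + 12.3
= 138.3 mEq/L

138 mEq/L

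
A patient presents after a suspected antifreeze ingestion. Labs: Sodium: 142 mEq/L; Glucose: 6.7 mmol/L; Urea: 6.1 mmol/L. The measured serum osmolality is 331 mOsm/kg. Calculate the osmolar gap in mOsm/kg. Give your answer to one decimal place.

Calculated osmolality = 2·Na + glucose + urea
= 2·142 + 6.7 + 6.1
= 284 + 6.70 + 6.10
= 296.8 mOsm/kg ≈ 296.8 mOsm/kg
Osmolar gap = measured − calculated = 331 − 296.8 = 34.2 mOsm/kg

34.2 mOsm/kg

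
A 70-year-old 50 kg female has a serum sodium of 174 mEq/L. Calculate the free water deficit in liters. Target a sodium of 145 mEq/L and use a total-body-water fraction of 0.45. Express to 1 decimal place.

4.5 L

TBW = 0.45 · 50 = 22.5 L
Free water deficit = TBW · (Na/145 − 1)
= 22.5 · (174/145 − 1)
= 22.5 · 0.2
= 4.5 L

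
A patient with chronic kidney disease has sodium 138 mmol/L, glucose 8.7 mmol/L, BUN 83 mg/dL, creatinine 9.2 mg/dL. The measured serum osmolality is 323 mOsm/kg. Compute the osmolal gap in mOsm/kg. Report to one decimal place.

8.7 mOsm/kg

Calculated osmolality = 2·Na + glucose + BUN/2.8
= 2·138 + 8.7 + 83/2.8
= 276 + 8.70 + 29.64
= 314.34 mOsm/kg ≈ 314.3 mOsm/kg
Osmolar gap = measured − calculated = 323 − 314.3 = 8.7 mOsm/kg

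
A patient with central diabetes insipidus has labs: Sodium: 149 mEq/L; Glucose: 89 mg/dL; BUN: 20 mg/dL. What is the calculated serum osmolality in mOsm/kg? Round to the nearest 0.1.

Calculated osmolality = 2·Na + glucose/18 + BUN/2.8
= 2·149 + 89/18 + 20/2.8
= 298 + 4.94 + 7.14
= 310.08 mOsm/kg

310.1 mOsm/kg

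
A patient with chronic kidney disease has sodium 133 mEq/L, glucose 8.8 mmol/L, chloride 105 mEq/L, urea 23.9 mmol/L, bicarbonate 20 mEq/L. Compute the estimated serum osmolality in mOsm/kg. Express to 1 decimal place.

Calculated osmolality = 2·Na + glucose + urea
= 2·133 + 8.8 + 23.9
= 266 + 8.80 + 23.90
= 298.7 mOsm/kg

298.7 mOsm/kg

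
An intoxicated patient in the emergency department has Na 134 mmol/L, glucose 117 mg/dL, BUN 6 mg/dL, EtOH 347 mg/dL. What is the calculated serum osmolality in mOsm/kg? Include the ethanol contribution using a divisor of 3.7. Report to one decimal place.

370.4 mOsm/kg

Calculated osmolality = 2·Na + glucose/18 + BUN/2.8 + ethanol/3.7
= 2·134 + 117/18 + 6/2.8 + 347/3.7
= 268 + 6.50 + 2.14 + 93.78
= 370.42 mOsm/kg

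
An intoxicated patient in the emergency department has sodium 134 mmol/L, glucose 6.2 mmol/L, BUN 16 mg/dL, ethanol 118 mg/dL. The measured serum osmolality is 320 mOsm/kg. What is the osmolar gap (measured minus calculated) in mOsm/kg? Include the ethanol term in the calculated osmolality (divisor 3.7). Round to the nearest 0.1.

Calculated osmolality = 2·Na + glucose + BUN/2.8 + ethanol/3.7
= 2·134 + 6.2 + 16/2.8 + 118/3.7
= 268 + 6.20 + 5.71 + 31.89
= 311.8 mOsm/kg ≈ 311.8 mOsm/kg
Osmolar gap = measured − calculated = 320 − 311.8 = 8.2 mOsm/kg

8.2 mOsm/kg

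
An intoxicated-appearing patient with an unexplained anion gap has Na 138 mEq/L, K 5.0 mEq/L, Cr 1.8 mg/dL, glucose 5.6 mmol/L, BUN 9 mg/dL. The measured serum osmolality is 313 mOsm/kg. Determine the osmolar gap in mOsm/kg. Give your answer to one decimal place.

28.2 mOsm/kg

Calculated osmolality = 2·Na + glucose + BUN/2.8
= 2·138 + 5.6 + 9/2.8
= 276 + 5.60 + 3.21
= 284.81 mOsm/kg ≈ 284.8 mOsm/kg
Osmolar gap = measured − calculated = 313 − 284.8 = 28.2 mOsm/kg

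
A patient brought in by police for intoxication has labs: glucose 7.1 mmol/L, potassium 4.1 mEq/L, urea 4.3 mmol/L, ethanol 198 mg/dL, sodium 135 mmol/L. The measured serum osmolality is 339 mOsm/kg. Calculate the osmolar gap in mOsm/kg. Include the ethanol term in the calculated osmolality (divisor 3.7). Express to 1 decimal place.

4.1 mOsm/kg

Calculated osmolality = 2·Na + glucose + urea + ethanol/3.7
= 2·135 + 7.1 + 4.3 + 198/3.7
= 270 + 7.10 + 4.30 + 53.51
= 334.91 mOsm/kg ≈ 334.9 mOsm/kg
Osmolar gap = measured − calculated = 339 − 334.9 = 4.1 mOsm/kg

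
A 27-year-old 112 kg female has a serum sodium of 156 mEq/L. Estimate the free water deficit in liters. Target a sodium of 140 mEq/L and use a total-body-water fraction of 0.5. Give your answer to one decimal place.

TBW = 0.5 · 112 = 56 L
Free water deficit = TBW · (Na/140 − 1)
= 56 · (156/140 − 1)
= 56 · 0.1143
= 6.4 L

6.4 L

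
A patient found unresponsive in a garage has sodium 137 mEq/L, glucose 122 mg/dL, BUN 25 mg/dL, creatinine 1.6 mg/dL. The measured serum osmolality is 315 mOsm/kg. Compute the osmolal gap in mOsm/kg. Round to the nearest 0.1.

25.3 mOsm/kg

Calculated osmolality = 2·Na + glucose/18 + BUN/2.8
= 2·137 + 122/18 + 25/2.8
= 274 + 6.78 + 8.93
= 289.71 mOsm/kg ≈ 289.7 mOsm/kg
Osmolar gap = measured − calculated = 315 − 289.7 = 25.3 mOsm/kg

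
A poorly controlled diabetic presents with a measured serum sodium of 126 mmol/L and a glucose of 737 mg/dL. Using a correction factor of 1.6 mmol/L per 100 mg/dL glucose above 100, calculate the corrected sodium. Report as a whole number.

Corrected Na = measured Na + 1.6 · (glucose − 100)/100
= 126 + 1.6 · (737 − 100)/100
= 126 + 10.2
= 136.2 mmol/L

136 mmol/L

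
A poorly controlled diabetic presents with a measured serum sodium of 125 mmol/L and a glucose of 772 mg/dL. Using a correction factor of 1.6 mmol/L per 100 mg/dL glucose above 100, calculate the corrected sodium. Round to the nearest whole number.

Corrected Na = measured Na + 1.6 · (glucose − 100)/100
= 125 + 1.6 · (772 − 100)/100
= 125 + 10.8
= 135.8 mmol/L

136 mmol/L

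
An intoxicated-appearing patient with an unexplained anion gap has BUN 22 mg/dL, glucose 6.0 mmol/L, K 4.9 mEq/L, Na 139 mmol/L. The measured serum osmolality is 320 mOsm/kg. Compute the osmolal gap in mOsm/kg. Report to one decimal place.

28.1 mOsm/kg

Calculated osmolality = 2·Na + glucose + BUN/2.8
= 2·139 + 6 + 22/2.8
= 278 + 6 + 7.86
= 291.86 mOsm/kg ≈ 291.9 mOsm/kg
Osmolar gap = measured − calculated = 320 − 291.9 = 28.1 mOsm/kg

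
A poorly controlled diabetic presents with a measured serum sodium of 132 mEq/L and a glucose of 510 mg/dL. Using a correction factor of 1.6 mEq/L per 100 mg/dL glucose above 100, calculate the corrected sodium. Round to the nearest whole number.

139 mEq/L

Corrected Na = measured Na + 1.6 · (glucose − 100)/100
= 132 + 1.6 · (510 − 100)/100
= 132 + 6.6
= 138.6 mEq/L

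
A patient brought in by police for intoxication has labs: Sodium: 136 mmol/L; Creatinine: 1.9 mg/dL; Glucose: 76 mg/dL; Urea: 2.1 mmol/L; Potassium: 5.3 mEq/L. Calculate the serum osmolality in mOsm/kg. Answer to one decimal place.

278.3 mOsm/kg

Calculated osmolality = 2·Na + glucose/18 + urea
= 2·136 + 76/18 + 2.1
= 272 + 4.22 + 2.10
= 278.32 mOsm/kg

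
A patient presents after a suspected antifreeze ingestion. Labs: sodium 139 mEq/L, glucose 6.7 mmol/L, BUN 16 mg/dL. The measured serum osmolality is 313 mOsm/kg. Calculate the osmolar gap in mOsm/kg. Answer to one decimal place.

Calculated osmolality = 2·Na + glucose + BUN/2.8
= 2·139 + 6.7 + 16/2.8
= 278 + 6.70 + 5.71
= 290.41 mOsm/kg ≈ 290.4 mOsm/kg
Osmolar gap = measured − calculated = 313 − 290.4 = 22.6 mOsm/kg

22.6 mOsm/kg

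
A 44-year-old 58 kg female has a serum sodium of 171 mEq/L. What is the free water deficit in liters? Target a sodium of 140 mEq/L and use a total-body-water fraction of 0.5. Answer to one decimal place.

6.4 L

TBW = 0.5 · 58 = 29 L
Free water deficit = TBW · (Na/140 − 1)
= 29 · (171/140 − 1)
= 29 · 0.2214
= 6.42 L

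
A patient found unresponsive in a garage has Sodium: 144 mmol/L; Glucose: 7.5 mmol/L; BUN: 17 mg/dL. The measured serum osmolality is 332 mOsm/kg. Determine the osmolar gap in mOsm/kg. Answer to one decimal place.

Calculated osmolality = 2·Na + glucose + BUN/2.8
= 2·144 + 7.5 + 17/2.8
= 288 + 7.50 + 6.07
= 301.57 mOsm/kg ≈ 301.6 mOsm/kg
Osmolar gap = measured − calculated = 332 − 301.6 = 30.4 mOsm/kg

30.4 mOsm/kg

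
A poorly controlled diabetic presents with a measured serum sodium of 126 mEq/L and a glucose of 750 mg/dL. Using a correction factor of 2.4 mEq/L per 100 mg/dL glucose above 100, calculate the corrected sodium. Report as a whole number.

Corrected Na = measured Na + 2.4 · (glucose − 100)/100
= 126 + 2.4 · (750 − 100)/100
= 126 + 15.6
= 141.6 mEq/L

142 mEq/L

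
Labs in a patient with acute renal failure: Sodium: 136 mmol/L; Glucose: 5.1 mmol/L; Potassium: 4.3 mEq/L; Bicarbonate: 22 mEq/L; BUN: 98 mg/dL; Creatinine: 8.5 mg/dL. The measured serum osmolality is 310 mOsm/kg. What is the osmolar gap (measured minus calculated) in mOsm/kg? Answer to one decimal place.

Calculated osmolality = 2·Na + glucose + BUN/2.8
= 2·136 + 5.1 + 98/2.8
= 272 + 5.10 + 35
= 312.1 mOsm/kg ≈ 312.1 mOsm/kg
Osmolar gap = measured − calculated = 310 − 312.1 = -2.1 mOsm/kg

-2.1 mOsm/kg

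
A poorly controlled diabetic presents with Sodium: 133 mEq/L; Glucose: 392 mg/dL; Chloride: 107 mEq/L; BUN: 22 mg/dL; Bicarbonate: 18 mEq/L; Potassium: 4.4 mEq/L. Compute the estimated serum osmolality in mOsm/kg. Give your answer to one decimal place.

Calculated osmolality = 2·Na + glucose/18 + BUN/2.8
= 2·133 + 392/18 + 22/2.8
= 266 + 21.78 + 7.86
= 295.64 mOsm/kg

295.6 mOsm/kg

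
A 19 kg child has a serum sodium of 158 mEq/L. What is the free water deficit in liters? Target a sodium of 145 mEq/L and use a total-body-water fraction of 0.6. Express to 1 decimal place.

1.0 L

TBW = 0.6 · 19 = 11.4 L
Free water deficit = TBW · (Na/145 − 1)
= 11.4 · (158/145 − 1)
= 11.4 · 0.0897
= 1.02 L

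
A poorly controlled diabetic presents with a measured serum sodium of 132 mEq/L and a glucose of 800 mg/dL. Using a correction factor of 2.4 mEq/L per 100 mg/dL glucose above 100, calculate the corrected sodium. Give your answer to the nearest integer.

149 mEq/L

Corrected Na = measured Na + 2.4 · (glucose − 100)/100
= 132 + 2.4 · (800 − 100)/100
= 132 + 16.8
= 148.8 mEq/L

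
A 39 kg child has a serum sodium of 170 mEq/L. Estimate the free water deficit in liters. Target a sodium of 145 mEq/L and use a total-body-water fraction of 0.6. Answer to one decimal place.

4.0 L

TBW = 0.6 · 39 = 23.4 L
Free water deficit = TBW · (Na/145 − 1)
= 23.4 · (170/145 − 1)
= 23.4 · 0.1724
= 4.03 L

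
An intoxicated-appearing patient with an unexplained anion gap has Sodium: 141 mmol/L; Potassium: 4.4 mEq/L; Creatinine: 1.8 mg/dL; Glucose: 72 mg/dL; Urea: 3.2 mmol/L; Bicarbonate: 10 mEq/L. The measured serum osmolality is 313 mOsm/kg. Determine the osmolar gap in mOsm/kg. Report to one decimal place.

Calculated osmolality = 2·Na + glucose/18 + urea
= 2·141 + 72/18 + 3.2
= 282 + 4 + 3.20
= 289.2 mOsm/kg ≈ 289.2 mOsm/kg
Osmolar gap = measured − calculated = 313 − 289.2 = 23.8 mOsm/kg

23.8 mOsm/kg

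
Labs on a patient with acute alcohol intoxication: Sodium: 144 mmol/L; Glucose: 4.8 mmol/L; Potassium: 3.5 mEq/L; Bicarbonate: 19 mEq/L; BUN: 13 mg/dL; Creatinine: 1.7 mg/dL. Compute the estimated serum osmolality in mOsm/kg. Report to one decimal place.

297.4 mOsm/kg

Calculated osmolality = 2·Na + glucose + BUN/2.8
= 2·144 + 4.8 + 13/2.8
= 288 + 4.80 + 4.64
= 297.44 mOsm/kg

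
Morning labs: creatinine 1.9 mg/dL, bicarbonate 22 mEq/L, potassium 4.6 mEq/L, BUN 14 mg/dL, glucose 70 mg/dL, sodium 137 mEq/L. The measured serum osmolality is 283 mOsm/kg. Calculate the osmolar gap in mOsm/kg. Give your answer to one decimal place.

Calculated osmolality = 2·Na + glucose/18 + BUN/2.8
= 2·137 + 70/18 + 14/2.8
= 274 + 3.89 + 5
= 282.89 mOsm/kg ≈ 282.9 mOsm/kg
Osmolar gap = measured − calculated = 283 − 282.9 = 0.1 mOsm/kg

0.1 mOsm/kg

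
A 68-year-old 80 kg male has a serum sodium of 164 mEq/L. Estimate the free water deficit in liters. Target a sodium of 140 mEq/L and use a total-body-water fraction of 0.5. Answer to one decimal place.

6.9 L

TBW = 0.5 · 80 = 40 L
Free water deficit = TBW · (Na/140 − 1)
= 40 · (164/140 − 1)
= 40 · 0.1714
= 6.86 L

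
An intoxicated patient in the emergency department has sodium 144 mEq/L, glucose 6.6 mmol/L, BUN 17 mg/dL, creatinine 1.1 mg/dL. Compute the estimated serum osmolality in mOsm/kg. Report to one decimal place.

300.7 mOsm/kg

Calculated osmolality = 2·Na + glucose + BUN/2.8
= 2·144 + 6.6 + 17/2.8
= 288 + 6.60 + 6.07
= 300.67 mOsm/kg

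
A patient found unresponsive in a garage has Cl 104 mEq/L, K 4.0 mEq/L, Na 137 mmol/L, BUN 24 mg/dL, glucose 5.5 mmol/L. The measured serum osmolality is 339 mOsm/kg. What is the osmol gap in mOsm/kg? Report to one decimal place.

50.9 mOsm/kg

Calculated osmolality = 2·Na + glucose + BUN/2.8
= 2·137 + 5.5 + 24/2.8
= 274 + 5.50 + 8.57
= 288.07 mOsm/kg ≈ 288.1 mOsm/kg
Osmolar gap = measured − calculated = 339 − 288.1 = 50.9 mOsm/kg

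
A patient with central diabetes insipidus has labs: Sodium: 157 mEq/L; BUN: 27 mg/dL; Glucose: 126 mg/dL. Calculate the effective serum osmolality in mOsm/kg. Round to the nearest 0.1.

Effective osmolality excludes urea (freely permeant across cell membranes):
2·Na + glucose/18
= 2·157 + 126/18
= 314 + 7
= 321 mOsm/kg

321.0 mOsm/kg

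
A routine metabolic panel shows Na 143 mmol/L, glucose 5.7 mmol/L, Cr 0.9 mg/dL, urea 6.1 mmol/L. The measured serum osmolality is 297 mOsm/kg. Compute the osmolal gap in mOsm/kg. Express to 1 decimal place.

-0.8 mOsm/kg

Calculated osmolality = 2·Na + glucose + urea
= 2·143 + 5.7 + 6.1
= 286 + 5.70 + 6.10
= 297.8 mOsm/kg ≈ 297.8 mOsm/kg
Osmolar gap = measured − calculated = 297 − 297.8 = -0.8 mOsm/kg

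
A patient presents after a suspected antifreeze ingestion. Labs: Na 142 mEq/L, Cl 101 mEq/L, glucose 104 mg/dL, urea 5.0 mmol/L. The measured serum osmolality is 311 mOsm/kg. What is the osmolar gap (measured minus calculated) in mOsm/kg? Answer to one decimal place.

Calculated osmolality = 2·Na + glucose/18 + urea
= 2·142 + 104/18 + 5
= 284 + 5.78 + 5
= 294.78 mOsm/kg ≈ 294.8 mOsm/kg
Osmolar gap = measured − calculated = 311 − 294.8 = 16.2 mOsm/kg

16.2 mOsm/kg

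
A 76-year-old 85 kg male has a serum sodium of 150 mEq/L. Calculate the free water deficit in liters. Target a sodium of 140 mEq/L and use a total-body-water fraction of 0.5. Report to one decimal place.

TBW = 0.5 · 85 = 42.5 L
Free water deficit = TBW · (Na/140 − 1)
= 42.5 · (150/140 − 1)
= 42.5 · 0.0714
= 3.03 L

3.0 L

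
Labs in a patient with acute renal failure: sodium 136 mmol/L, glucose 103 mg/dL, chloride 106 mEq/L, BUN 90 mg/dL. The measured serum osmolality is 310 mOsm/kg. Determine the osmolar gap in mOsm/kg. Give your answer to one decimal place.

0.1 mOsm/kg

Calculated osmolality = 2·Na + glucose/18 + BUN/2.8
= 2·136 + 103/18 + 90/2.8
= 272 + 5.72 + 32.14
= 309.86 mOsm/kg ≈ 309.9 mOsm/kg
Osmolar gap = measured − calculated = 310 − 309.9 = 0.1 mOsm/kg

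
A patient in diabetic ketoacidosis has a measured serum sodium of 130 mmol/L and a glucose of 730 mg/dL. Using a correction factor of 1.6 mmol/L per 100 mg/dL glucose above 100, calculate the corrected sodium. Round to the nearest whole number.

Corrected Na = measured Na + 1.6 · (glucose − 100)/100
= 130 + 1.6 · (730 − 100)/100
= 130 + 10.1
= 140.1 mmol/L

140 mmol/L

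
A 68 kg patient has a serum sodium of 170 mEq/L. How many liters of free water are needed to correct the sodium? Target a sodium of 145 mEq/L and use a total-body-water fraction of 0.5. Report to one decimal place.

5.9 L

TBW = 0.5 · 68 = 34 L
Free water deficit = TBW · (Na/145 − 1)
= 34 · (170/145 − 1)
= 34 · 0.1724
= 5.86 L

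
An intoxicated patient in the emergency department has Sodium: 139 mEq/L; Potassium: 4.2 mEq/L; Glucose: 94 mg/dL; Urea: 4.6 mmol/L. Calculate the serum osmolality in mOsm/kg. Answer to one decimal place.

Calculated osmolality = 2·Na + glucose/18 + urea
= 2·139 + 94/18 + 4.6
= 278 + 5.22 + 4.60
= 287.82 mOsm/kg

287.8 mOsm/kg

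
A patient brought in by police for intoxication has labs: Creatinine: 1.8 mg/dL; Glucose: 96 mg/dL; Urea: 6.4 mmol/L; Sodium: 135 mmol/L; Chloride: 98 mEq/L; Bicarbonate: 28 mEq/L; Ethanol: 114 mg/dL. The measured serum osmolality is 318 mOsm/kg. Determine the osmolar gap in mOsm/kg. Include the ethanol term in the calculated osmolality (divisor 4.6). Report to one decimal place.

Calculated osmolality = 2·Na + glucose/18 + urea + ethanol/4.6
= 2·135 + 96/18 + 6.4 + 114/4.6
= 270 + 5.33 + 6.40 + 24.78
= 306.51 mOsm/kg ≈ 306.5 mOsm/kg
Osmolar gap = measured − calculated = 318 − 306.5 = 11.5 mOsm/kg

11.5 mOsm/kg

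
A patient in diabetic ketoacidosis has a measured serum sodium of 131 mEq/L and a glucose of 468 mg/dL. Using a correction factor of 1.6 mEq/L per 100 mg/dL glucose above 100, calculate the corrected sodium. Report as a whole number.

137 mEq/L

Corrected Na = measured Na + 1.6 · (glucose − 100)/100
= 131 + 1.6 · (468 − 100)/100
= 131 + 5.9
= 136.9 mEq/L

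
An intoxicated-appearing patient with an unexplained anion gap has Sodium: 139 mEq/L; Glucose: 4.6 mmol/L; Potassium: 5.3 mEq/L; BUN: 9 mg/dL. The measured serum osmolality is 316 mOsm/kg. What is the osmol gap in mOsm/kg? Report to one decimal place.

Calculated osmolality = 2·Na + glucose + BUN/2.8
= 2·139 + 4.6 + 9/2.8
= 278 + 4.60 + 3.21
= 285.81 mOsm/kg ≈ 285.8 mOsm/kg
Osmolar gap = measured − calculated = 316 − 285.8 = 30.2 mOsm/kg

30.2 mOsm/kg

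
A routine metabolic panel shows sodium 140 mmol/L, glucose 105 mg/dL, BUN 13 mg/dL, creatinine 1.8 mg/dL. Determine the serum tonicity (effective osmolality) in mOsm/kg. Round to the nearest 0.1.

285.8 mOsm/kg

Effective osmolality excludes urea (freely permeant across cell membranes):
2·Na + glucose/18
= 2·140 + 105/18
= 280 + 5.83
= 285.83 mOsm/kg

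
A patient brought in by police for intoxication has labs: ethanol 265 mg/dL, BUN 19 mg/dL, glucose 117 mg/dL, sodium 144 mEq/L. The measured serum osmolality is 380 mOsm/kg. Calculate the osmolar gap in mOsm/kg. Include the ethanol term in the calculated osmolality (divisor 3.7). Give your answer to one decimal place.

7.1 mOsm/kg

Calculated osmolality = 2·Na + glucose/18 + BUN/2.8 + ethanol/3.7
= 2·144 + 117/18 + 19/2.8 + 265/3.7
= 288 + 6.50 + 6.79 + 71.62
= 372.91 mOsm/kg ≈ 372.9 mOsm/kg
Osmolar gap = measured − calculated = 380 − 372.9 = 7.1 mOsm/kg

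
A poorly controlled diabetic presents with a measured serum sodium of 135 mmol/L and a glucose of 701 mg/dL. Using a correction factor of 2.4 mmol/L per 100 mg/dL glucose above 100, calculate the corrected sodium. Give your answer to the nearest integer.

149 mmol/L

Corrected Na = measured Na + 2.4 · (glucose − 100)/100
= 135 + 2.4 · (701 − 100)/100
= 135 + 14.4
= 149.4 mmol/L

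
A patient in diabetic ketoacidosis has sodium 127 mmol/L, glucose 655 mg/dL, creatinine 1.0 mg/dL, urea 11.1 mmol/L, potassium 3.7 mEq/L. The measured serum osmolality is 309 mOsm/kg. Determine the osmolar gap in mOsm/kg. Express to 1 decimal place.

7.5 mOsm/kg

Calculated osmolality = 2·Na + glucose/18 + urea
= 2·127 + 655/18 + 11.1
= 254 + 36.39 + 11.10
= 301.49 mOsm/kg ≈ 301.5 mOsm/kg
Osmolar gap = measured − calculated = 309 − 301.5 = 7.5 mOsm/kg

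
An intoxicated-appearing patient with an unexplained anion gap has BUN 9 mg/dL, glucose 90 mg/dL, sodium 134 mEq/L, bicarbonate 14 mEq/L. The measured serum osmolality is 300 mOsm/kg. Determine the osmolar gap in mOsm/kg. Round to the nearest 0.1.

Calculated osmolality = 2·Na + glucose/18 + BUN/2.8
= 2·134 + 90/18 + 9/2.8
= 268 + 5 + 3.21
= 276.21 mOsm/kg ≈ 276.2 mOsm/kg
Osmolar gap = measured − calculated = 300 − 276.2 = 23.8 mOsm/kg

23.8 mOsm/kg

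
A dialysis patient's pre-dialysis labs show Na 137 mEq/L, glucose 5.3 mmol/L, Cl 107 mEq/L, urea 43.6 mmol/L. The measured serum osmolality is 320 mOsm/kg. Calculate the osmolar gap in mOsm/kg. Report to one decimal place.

-2.9 mOsm/kg

Calculated osmolality = 2·Na + glucose + urea
= 2·137 + 5.3 + 43.6
= 274 + 5.30 + 43.60
= 322.9 mOsm/kg ≈ 322.9 mOsm/kg
Osmolar gap = measured − calculated = 320 − 322.9 = -2.9 mOsm/kg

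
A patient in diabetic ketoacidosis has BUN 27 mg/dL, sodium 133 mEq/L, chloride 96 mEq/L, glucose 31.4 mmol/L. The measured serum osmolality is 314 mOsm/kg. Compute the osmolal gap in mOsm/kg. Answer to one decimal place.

Calculated osmolality = 2·Na + glucose + BUN/2.8
= 2·133 + 31.4 + 27/2.8
= 266 + 31.40 + 9.64
= 307.04 mOsm/kg ≈ 307.0 mOsm/kg
Osmolar gap = measured − calculated = 314 − 307.0 = 7.0 mOsm/kg

7.0 mOsm/kg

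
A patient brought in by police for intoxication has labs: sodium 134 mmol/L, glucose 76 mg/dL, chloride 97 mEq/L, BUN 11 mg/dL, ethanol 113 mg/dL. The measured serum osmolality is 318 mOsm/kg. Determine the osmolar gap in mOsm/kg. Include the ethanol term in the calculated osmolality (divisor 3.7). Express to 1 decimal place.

Calculated osmolality = 2·Na + glucose/18 + BUN/2.8 + ethanol/3.7
= 2·134 + 76/18 + 11/2.8 + 113/3.7
= 268 + 4.22 + 3.93 + 30.54
= 306.69 mOsm/kg ≈ 306.7 mOsm/kg
Osmolar gap = measured − calculated = 318 − 306.7 = 11.3 mOsm/kg

11.3 mOsm/kg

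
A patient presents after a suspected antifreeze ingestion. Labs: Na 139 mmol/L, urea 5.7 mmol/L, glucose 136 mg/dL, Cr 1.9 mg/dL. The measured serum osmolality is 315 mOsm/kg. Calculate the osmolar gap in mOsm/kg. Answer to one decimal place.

Calculated osmolality = 2·Na + glucose/18 + urea
= 2·139 + 136/18 + 5.7
= 278 + 7.56 + 5.70
= 291.26 mOsm/kg ≈ 291.3 mOsm/kg
Osmolar gap = measured − calculated = 315 − 291.3 = 23.7 mOsm/kg

23.7 mOsm/kg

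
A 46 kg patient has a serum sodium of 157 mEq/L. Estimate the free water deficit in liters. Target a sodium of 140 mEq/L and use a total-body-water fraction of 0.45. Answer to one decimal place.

TBW = 0.45 · 46 = 20.7 L
Free water deficit = TBW · (Na/140 − 1)
= 20.7 · (157/140 − 1)
= 20.7 · 0.1214
= 2.51 L

2.5 L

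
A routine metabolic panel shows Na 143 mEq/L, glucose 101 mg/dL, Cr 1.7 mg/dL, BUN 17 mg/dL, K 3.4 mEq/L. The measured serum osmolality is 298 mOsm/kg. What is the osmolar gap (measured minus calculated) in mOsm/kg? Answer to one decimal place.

Calculated osmolality = 2·Na + glucose/18 + BUN/2.8
= 2·143 + 101/18 + 17/2.8
= 286 + 5.61 + 6.07
= 297.68 mOsm/kg ≈ 297.7 mOsm/kg
Osmolar gap = measured − calculated = 298 − 297.7 = 0.3 mOsm/kg

0.3 mOsm/kg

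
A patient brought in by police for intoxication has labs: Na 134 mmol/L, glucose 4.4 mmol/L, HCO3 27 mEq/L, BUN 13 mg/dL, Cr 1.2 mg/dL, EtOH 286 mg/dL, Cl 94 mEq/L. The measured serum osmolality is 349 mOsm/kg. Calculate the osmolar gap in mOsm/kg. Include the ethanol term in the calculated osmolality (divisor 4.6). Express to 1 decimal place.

Calculated osmolality = 2·Na + glucose + BUN/2.8 + ethanol/4.6
= 2·134 + 4.4 + 13/2.8 + 286/4.6
= 268 + 4.40 + 4.64 + 62.17
= 339.21 mOsm/kg ≈ 339.2 mOsm/kg
Osmolar gap = measured − calculated = 349 − 339.2 = 9.8 mOsm/kg

9.8 mOsm/kg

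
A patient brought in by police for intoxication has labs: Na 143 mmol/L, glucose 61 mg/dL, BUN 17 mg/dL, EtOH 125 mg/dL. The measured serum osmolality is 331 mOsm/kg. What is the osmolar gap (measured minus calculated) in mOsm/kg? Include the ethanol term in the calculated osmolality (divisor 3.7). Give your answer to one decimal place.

Calculated osmolality = 2·Na + glucose/18 + BUN/2.8 + ethanol/3.7
= 2·143 + 61/18 + 17/2.8 + 125/3.7
= 286 + 3.39 + 6.07 + 33.78
= 329.24 mOsm/kg ≈ 329.2 mOsm/kg
Osmolar gap = measured − calculated = 331 − 329.2 = 1.8 mOsm/kg

1.8 mOsm/kg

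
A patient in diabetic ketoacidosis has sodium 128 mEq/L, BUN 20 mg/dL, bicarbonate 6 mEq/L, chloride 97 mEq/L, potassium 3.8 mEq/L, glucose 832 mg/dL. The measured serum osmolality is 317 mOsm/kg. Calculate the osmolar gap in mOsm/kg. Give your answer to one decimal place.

7.6 mOsm/kg

Calculated osmolality = 2·Na + glucose/18 + BUN/2.8
= 2·128 + 832/18 + 20/2.8
= 256 + 46.22 + 7.14
= 309.36 mOsm/kg ≈ 309.4 mOsm/kg
Osmolar gap = measured − calculated = 317 − 309.4 = 7.6 mOsm/kg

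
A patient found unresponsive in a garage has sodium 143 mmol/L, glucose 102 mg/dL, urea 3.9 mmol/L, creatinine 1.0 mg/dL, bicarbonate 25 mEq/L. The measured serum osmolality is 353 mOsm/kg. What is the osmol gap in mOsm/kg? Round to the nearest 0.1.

Calculated osmolality = 2·Na + glucose/18 + urea
= 2·143 + 102/18 + 3.9
= 286 + 5.67 + 3.90
= 295.57 mOsm/kg ≈ 295.6 mOsm/kg
Osmolar gap = measured − calculated = 353 − 295.6 = 57.4 mOsm/kg

57.4 mOsm/kg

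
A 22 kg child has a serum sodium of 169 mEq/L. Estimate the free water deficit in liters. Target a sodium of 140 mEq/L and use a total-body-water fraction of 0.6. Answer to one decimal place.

2.7 L

TBW = 0.6 · 22 = 13.2 L
Free water deficit = TBW · (Na/140 − 1)
= 13.2 · (169/140 − 1)
= 13.2 · 0.2071
= 2.73 L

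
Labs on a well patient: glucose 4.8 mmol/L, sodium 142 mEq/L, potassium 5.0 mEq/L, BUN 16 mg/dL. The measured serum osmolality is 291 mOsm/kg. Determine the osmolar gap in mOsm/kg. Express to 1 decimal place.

-3.5 mOsm/kg

Calculated osmolality = 2·Na + glucose + BUN/2.8
= 2·142 + 4.8 + 16/2.8
= 284 + 4.80 + 5.71
= 294.51 mOsm/kg ≈ 294.5 mOsm/kg
Osmolar gap = measured − calculated = 291 − 294.5 = -3.5 mOsm/kg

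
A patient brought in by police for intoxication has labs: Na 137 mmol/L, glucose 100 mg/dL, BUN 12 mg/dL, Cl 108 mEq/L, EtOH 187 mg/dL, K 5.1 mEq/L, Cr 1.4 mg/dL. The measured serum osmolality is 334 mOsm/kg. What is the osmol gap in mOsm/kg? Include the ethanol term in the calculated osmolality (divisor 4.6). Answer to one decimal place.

9.5 mOsm/kg

Calculated osmolality = 2·Na + glucose/18 + BUN/2.8 + ethanol/4.6
= 2·137 + 100/18 + 12/2.8 + 187/4.6
= 274 + 5.56 + 4.29 + 40.65
= 324.5 mOsm/kg ≈ 324.5 mOsm/kg
Osmolar gap = measured − calculated = 334 − 324.5 = 9.5 mOsm/kg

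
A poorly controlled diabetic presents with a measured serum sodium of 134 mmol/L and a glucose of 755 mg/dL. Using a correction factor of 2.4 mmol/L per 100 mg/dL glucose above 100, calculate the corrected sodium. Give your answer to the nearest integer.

150 mmol/L

Corrected Na = measured Na + 2.4 · (glucose − 100)/100
= 134 + 2.4 · (755 − 100)/100
= 134 + 15.7
= 149.7 mmol/L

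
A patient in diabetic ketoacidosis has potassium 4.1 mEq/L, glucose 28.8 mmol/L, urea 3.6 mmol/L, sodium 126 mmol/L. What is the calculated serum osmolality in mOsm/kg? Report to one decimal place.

Calculated osmolality = 2·Na + glucose + urea
= 2·126 + 28.8 + 3.6
= 252 + 28.80 + 3.60
= 284.4 mOsm/kg

284.4 mOsm/kg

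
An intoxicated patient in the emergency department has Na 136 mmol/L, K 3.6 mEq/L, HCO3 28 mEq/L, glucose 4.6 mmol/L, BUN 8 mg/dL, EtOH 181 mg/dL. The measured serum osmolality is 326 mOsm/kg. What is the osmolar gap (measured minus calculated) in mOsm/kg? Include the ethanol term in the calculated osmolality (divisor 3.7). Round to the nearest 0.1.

-2.4 mOsm/kg

Calculated osmolality = 2·Na + glucose + BUN/2.8 + ethanol/3.7
= 2·136 + 4.6 + 8/2.8 + 181/3.7
= 272 + 4.60 + 2.86 + 48.92
= 328.38 mOsm/kg ≈ 328.4 mOsm/kg
Osmolar gap = measured − calculated = 326 − 328.4 = -2.4 mOsm/kg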